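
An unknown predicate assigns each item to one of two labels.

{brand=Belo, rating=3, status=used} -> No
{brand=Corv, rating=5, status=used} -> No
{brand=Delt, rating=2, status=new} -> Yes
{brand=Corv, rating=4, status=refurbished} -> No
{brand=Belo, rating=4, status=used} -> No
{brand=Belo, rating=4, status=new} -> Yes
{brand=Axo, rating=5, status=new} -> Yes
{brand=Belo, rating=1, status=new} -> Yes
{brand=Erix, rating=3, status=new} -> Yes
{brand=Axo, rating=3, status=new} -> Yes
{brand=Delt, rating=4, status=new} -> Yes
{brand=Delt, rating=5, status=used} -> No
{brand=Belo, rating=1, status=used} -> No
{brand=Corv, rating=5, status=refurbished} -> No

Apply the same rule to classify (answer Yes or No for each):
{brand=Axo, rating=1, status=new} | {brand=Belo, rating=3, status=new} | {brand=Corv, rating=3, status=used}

Yes, Yes, No

'Yes' ⟺ status is new.
Yes: {brand=Axo, rating=1, status=new}, since status is new.
Yes: {brand=Belo, rating=3, status=new}, since status is new.
No: {brand=Corv, rating=3, status=used}, since status is used.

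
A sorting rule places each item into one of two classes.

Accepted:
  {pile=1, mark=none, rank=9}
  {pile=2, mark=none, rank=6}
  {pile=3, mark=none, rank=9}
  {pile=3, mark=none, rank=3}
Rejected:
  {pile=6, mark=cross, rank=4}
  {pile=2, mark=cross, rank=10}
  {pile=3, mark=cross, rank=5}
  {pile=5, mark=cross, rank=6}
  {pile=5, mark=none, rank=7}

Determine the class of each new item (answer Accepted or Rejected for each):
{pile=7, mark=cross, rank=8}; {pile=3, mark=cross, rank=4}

Rejected, Rejected

A rule that fits every label: mark is none AND pile ≤ 3 — true of each 'Accepted' example, false of each 'Rejected' one.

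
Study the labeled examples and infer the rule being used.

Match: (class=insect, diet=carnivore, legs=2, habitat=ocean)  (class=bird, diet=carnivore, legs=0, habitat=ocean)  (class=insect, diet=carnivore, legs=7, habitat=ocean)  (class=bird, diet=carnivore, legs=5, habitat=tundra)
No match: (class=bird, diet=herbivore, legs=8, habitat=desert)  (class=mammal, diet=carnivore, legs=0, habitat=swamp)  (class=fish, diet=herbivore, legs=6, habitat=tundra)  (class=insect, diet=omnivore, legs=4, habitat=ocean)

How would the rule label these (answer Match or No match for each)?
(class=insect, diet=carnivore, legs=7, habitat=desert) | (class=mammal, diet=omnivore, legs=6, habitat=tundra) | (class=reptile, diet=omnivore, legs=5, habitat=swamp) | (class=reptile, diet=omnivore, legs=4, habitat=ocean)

Match, No match, No match, No match

Every 'Match' example satisfies: class is not mammal AND diet is carnivore. None of the 'No match' examples do.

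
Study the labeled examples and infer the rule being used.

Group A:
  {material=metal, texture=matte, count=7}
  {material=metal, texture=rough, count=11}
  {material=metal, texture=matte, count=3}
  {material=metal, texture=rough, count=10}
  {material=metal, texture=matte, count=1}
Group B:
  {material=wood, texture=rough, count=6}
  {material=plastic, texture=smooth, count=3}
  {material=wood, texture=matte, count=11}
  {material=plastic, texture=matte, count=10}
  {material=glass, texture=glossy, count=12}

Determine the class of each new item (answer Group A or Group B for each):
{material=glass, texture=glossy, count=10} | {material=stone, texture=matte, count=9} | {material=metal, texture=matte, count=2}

Looking at the examples, the only property every 'Group A' case has and every 'Group B' case lacks is: material is metal.
Group B: {material=glass, texture=glossy, count=10}, since material is glass. Group B: {material=stone, texture=matte, count=9}, since material is stone. Group A: {material=metal, texture=matte, count=2}, since material is metal.

Group B, Group B, Group A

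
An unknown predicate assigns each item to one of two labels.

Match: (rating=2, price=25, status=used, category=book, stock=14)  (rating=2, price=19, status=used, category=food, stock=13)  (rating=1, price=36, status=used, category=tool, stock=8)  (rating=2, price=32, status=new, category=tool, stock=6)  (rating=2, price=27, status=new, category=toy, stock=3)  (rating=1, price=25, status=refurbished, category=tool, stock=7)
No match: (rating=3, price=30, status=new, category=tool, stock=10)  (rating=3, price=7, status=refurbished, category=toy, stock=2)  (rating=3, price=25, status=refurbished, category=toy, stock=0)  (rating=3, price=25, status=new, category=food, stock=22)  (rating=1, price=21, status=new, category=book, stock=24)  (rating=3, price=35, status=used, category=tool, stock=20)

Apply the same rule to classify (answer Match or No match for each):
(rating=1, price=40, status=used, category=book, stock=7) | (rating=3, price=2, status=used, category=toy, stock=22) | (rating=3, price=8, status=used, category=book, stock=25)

Match, No match, No match

The classifier is using: stock ≤ 14 AND rating ≤ 2.
(rating=1, price=40, status=used, category=book, stock=7): stock = 7, rating = 1 — qualifies, so Match.
(rating=3, price=2, status=used, category=toy, stock=22): stock = 22, rating = 3 — does not pass, so No match.
(rating=3, price=8, status=used, category=book, stock=25): stock = 25, rating = 3 — does not pass, so No match.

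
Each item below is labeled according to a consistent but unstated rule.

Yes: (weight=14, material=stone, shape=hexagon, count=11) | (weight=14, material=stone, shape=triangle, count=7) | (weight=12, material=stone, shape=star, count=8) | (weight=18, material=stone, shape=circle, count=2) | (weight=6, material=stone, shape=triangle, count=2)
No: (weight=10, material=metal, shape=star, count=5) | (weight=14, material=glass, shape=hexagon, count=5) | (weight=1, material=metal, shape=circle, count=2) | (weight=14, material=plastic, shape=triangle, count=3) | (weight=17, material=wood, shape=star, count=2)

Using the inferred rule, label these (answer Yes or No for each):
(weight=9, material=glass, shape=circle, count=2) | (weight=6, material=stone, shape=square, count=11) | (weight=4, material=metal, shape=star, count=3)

Rule: material is stone. This holds for each 'Yes' example and fails for each 'No' one.

No, Yes, No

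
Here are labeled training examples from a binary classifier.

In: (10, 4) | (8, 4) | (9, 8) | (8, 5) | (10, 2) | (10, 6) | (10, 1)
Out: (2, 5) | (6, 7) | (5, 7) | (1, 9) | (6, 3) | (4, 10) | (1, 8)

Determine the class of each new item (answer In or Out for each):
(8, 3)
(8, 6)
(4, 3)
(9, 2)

The classifier is using: first ≥ 7.
(8, 3): first 8 — checks out, so In. (8, 6): first 8 — checks out, so In. (4, 3): first 4 — fails this test, so Out. (9, 2): first 9 — checks out, so In.

In, In, Out, In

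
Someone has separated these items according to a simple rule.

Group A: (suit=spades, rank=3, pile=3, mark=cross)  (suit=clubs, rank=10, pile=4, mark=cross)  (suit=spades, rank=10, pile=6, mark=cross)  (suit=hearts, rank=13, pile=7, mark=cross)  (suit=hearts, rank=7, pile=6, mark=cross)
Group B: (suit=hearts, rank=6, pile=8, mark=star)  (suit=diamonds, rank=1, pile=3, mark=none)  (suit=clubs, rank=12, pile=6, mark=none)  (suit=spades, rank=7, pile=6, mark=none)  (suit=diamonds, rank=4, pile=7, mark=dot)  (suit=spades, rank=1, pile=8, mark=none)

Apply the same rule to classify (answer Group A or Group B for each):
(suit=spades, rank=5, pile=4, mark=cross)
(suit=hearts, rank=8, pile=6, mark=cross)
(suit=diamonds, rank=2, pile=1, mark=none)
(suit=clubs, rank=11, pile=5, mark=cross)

Group A, Group A, Group B, Group A

The rule appears to be: mark is cross.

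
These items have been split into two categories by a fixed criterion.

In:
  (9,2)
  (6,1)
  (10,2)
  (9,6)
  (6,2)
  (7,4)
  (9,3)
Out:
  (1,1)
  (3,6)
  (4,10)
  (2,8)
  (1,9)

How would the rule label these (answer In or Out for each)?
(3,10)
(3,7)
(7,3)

Out, Out, In

Rule: first > second. This holds for each 'In' example and fails for each 'Out' one.
(3,10): 3 < 10, lacks this property → Out.
(3,7): 3 < 7, lacks this property → Out.
(7,3): 7 > 3, matches → In.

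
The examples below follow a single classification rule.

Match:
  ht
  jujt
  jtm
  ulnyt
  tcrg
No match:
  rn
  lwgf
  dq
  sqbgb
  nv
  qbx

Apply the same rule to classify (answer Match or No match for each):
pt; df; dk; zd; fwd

Match, No match, No match, No match, No match

The classifier is using: contains 't'.
pt: has 't' — fits, so Match. df: no 't' — does not satisfy this, so No match. dk: no 't' — does not satisfy this, so No match. zd: no 't' — does not satisfy this, so No match. fwd: no 't' — does not satisfy this, so No match.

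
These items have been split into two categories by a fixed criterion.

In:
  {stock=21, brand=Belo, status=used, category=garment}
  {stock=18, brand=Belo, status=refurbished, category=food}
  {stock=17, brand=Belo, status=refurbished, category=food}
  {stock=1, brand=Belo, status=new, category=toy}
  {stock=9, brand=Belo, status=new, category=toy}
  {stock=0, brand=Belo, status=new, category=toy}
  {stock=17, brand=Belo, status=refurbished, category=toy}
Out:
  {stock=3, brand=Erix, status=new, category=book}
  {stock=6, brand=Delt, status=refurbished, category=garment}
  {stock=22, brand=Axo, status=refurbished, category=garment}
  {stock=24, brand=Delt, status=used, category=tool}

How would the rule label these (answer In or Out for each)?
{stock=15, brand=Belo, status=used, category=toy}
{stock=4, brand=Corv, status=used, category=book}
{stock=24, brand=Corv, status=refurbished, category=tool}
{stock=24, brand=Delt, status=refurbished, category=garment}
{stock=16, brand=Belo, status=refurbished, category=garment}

In, Out, Out, Out, In

One predicate separates the groups cleanly: brand is Belo.
{stock=15, brand=Belo, status=used, category=toy} — brand is Belo, hence In. {stock=4, brand=Corv, status=used, category=book} — brand is Corv, hence Out. {stock=24, brand=Corv, status=refurbished, category=tool} — brand is Corv, hence Out. {stock=24, brand=Delt, status=refurbished, category=garment} — brand is Delt, hence Out. {stock=16, brand=Belo, status=refurbished, category=garment} — brand is Belo, hence In.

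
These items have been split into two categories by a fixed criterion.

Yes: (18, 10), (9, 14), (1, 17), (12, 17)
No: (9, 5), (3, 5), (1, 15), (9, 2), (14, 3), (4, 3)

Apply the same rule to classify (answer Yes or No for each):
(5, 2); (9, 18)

The classifier is using: sum ≥ 18.

No, Yes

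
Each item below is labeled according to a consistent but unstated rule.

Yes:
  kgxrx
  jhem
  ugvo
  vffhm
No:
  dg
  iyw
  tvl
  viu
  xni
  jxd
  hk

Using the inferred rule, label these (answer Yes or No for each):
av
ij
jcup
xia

No, No, Yes, No

Rule: length ≥ 4. This holds for each 'Yes' example and fails for each 'No' one.
av: length 2 — does not fit, so No.
ij: length 2 — does not fit, so No.
jcup: length 4 — satisfies this, so Yes.
xia: length 3 — does not fit, so No.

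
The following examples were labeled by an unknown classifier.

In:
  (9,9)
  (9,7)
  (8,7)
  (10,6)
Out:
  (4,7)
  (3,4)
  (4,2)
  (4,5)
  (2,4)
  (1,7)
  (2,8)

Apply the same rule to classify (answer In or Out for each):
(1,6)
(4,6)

The rule appears to be: sum ≥ 15.
(1,6): 1+6 = 7 — does not satisfy this, so Out. (4,6): 4+6 = 10 — does not satisfy this, so Out.

Out, Out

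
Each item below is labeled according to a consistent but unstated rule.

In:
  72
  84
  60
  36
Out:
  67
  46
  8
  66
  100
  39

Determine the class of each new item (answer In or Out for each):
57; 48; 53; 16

Out, In, Out, Out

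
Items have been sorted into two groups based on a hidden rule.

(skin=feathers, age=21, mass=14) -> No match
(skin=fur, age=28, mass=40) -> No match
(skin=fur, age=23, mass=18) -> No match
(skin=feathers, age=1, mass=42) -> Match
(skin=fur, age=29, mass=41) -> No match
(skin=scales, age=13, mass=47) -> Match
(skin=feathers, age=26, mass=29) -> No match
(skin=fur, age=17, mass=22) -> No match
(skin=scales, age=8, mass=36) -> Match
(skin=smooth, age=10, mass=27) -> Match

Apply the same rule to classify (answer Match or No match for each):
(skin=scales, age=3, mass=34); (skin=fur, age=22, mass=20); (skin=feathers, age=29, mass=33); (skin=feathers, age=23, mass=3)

Match, No match, No match, No match

A rule that fits every label: age ≤ 13 — true of each 'Match' example, false of each 'No match' one.
Match: (skin=scales, age=3, mass=34), since age = 3. No match: (skin=fur, age=22, mass=20), since age = 22. No match: (skin=feathers, age=29, mass=33), since age = 29. No match: (skin=feathers, age=23, mass=3), since age = 23.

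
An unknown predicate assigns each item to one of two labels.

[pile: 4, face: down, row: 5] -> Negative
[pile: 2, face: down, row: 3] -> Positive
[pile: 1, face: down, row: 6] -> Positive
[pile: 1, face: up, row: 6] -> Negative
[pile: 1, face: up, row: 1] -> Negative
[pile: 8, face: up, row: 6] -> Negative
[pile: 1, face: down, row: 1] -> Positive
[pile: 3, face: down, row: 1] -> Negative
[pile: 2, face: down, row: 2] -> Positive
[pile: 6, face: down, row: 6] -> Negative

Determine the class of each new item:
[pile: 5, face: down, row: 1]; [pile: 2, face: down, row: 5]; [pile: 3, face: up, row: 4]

Negative, Positive, Negative

The pattern is that an item is 'Positive' exactly when: face is down AND pile ≤ 2.
[pile: 5, face: down, row: 1] — face is down, pile = 5, hence Negative. [pile: 2, face: down, row: 5] — face is down, pile = 2, hence Positive. [pile: 3, face: up, row: 4] — face is up, pile = 3, hence Negative.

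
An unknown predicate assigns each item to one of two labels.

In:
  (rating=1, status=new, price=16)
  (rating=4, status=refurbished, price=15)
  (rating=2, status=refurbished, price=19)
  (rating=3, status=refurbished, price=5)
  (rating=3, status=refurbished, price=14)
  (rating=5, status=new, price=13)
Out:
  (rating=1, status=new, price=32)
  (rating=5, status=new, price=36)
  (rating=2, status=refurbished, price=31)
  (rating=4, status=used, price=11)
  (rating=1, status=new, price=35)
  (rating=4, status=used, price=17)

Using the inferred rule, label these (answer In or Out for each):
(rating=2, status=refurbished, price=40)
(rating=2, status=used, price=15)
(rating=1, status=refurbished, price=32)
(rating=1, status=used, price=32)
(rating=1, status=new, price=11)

The pattern is that an item is 'In' exactly when: status is not used AND price ≤ 19.

Out, Out, Out, Out, In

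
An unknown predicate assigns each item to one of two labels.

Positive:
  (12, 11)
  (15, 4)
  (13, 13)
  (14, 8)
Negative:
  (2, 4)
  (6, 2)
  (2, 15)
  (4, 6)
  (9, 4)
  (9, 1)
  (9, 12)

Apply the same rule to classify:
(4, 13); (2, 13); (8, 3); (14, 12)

Negative, Negative, Negative, Positive

The distinguishing property — first ≥ 11 — holds for all the 'Positive' cases and none of the 'Negative' cases.
(4, 13) → first 4 → Negative.
(2, 13) → first 2 → Negative.
(8, 3) → first 8 → Negative.
(14, 12) → first 14 → Positive.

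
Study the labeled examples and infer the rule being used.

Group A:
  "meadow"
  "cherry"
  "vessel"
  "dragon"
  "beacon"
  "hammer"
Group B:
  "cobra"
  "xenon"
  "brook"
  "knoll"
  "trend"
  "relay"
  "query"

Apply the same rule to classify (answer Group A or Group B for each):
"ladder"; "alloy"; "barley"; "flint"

Group A, Group B, Group A, Group B

A rule that fits every label: even length — true of each 'Group A' example, false of each 'Group B' one.
"ladder": length 6 — fits, so Group A.
"alloy": length 5 — lacks this property, so Group B.
"barley": length 6 — fits, so Group A.
"flint": length 5 — lacks this property, so Group B.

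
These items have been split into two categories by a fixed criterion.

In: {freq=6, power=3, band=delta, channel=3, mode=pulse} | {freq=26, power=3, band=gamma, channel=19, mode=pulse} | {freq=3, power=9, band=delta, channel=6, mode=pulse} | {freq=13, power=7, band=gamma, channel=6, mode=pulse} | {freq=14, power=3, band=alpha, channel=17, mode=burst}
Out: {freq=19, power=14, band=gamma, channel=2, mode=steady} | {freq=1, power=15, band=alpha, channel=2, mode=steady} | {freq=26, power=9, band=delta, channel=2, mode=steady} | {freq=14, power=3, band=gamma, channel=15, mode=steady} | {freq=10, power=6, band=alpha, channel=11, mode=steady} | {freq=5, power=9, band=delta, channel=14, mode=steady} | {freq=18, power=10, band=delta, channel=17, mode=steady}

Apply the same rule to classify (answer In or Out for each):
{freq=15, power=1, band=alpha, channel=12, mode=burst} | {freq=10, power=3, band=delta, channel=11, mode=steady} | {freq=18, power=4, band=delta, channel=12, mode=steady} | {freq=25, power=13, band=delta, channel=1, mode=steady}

Comparing the two groups points to one rule — mode is not steady.
{freq=15, power=1, band=alpha, channel=12, mode=burst}: In (mode is burst).
{freq=10, power=3, band=delta, channel=11, mode=steady}: Out (mode is steady).
{freq=18, power=4, band=delta, channel=12, mode=steady}: Out (mode is steady).
{freq=25, power=13, band=delta, channel=1, mode=steady}: Out (mode is steady).

In, Out, Out, Out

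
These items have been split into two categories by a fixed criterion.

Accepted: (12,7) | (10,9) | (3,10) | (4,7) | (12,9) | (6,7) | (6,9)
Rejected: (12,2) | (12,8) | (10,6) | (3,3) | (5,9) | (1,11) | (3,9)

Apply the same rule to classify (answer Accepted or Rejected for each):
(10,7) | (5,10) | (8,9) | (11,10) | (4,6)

'Accepted' ⟺ sum is odd.
(10,7): Accepted (10+7 = 17).
(5,10): Accepted (5+10 = 15).
(8,9): Accepted (8+9 = 17).
(11,10): Accepted (11+10 = 21).
(4,6): Rejected (4+6 = 10).

Accepted, Accepted, Accepted, Accepted, Rejected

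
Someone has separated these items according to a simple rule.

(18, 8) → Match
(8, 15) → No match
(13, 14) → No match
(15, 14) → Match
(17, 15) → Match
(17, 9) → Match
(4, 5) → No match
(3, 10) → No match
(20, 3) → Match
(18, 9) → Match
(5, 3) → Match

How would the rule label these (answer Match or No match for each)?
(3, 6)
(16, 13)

The rule appears to be: first > second.
(3, 6) — 3 < 6, hence No match. (16, 13) — 16 > 13, hence Match.

No match, Match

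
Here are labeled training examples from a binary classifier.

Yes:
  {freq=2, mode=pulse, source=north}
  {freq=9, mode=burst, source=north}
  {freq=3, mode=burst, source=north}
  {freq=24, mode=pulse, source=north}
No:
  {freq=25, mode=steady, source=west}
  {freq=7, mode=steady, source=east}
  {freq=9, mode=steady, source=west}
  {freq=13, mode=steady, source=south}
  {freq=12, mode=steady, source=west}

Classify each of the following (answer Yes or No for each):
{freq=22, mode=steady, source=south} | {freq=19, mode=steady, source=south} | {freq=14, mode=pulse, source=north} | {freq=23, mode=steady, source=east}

A rule that fits every label: source is north — true of each 'Yes' example, false of each 'No' one.

No, No, Yes, No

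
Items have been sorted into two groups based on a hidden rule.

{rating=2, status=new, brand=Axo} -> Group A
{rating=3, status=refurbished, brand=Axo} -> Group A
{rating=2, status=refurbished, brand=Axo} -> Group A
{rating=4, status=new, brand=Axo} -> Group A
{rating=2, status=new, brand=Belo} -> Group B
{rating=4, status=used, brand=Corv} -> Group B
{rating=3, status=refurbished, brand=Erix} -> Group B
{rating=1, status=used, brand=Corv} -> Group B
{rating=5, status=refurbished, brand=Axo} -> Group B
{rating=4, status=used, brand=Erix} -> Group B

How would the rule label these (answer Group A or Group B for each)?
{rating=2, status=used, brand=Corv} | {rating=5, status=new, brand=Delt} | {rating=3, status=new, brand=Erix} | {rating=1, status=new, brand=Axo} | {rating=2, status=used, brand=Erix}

Group B, Group B, Group B, Group A, Group B

Every 'Group A' example satisfies: brand is Axo AND rating ≤ 4. None of the 'Group B' examples do.
{rating=2, status=used, brand=Corv}: Group B (brand is Corv, rating = 2). {rating=5, status=new, brand=Delt}: Group B (brand is Delt, rating = 5). {rating=3, status=new, brand=Erix}: Group B (brand is Erix, rating = 3). {rating=1, status=new, brand=Axo}: Group A (brand is Axo, rating = 1). {rating=2, status=used, brand=Erix}: Group B (brand is Erix, rating = 2).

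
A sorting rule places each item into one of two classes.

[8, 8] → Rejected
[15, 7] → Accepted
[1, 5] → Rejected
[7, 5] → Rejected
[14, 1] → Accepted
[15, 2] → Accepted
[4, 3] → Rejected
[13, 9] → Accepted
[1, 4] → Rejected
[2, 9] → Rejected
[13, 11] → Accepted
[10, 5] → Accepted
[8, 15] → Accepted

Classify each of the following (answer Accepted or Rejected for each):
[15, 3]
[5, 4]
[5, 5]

Accepted, Rejected, Rejected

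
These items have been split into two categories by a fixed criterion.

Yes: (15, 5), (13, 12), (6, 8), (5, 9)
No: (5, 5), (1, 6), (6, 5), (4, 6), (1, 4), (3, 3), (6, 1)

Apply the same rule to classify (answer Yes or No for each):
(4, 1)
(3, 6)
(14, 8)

No, No, Yes

All 'Yes' examples share one property — sum ≥ 14 — and every 'No' example lacks it.
(4, 1): 4+1 = 5 — does not pass, so No.
(3, 6): 3+6 = 9 — does not pass, so No.
(14, 8): 14+8 = 22 — qualifies, so Yes.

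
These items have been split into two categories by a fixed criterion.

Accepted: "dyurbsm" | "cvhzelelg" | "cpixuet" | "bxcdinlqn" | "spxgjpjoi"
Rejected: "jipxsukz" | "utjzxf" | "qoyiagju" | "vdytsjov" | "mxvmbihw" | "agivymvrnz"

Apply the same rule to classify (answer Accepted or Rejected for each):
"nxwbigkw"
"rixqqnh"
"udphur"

'Accepted' ⟺ odd length.
Rejected: "nxwbigkw", since length 8. Accepted: "rixqqnh", since length 7. Rejected: "udphur", since length 6.

Rejected, Accepted, Rejected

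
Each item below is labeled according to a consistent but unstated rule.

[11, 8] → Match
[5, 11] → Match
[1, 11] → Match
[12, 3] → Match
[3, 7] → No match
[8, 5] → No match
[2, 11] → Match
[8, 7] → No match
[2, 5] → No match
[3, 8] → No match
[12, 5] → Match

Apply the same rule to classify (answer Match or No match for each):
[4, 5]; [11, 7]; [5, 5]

The common property of the 'Match' items is: max ≥ 11. No 'No match' item has it.

No match, Match, No match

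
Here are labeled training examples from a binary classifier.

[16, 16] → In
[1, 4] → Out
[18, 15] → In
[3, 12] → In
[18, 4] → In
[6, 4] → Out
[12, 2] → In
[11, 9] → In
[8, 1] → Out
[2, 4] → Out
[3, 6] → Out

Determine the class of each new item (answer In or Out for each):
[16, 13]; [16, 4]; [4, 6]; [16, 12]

In, In, Out, In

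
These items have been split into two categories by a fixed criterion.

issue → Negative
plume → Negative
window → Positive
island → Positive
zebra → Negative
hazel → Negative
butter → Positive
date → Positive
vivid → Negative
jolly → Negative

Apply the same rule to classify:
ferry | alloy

'Positive' ⟺ even length.
ferry — length 5, hence Negative.
alloy — length 5, hence Negative.

Negative, Negative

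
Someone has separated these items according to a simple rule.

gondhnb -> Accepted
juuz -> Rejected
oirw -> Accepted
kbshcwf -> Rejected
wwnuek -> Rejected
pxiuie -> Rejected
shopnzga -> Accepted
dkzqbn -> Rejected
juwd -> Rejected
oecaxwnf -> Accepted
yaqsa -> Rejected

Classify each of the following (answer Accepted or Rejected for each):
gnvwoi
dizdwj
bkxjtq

The classifier is using: contains 'o'.
Accepted: gnvwoi, since has 'o'.
Rejected: dizdwj, since no 'o'.
Rejected: bkxjtq, since no 'o'.

Accepted, Rejected, Rejected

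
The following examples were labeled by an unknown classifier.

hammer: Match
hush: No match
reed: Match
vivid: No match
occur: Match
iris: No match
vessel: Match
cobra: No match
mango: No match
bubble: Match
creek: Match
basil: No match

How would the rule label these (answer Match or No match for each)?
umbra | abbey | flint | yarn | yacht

No match, Match, No match, No match, No match

One predicate separates the groups cleanly: has a double letter.
umbra → no doubled letter → No match.
abbey → 'bb' doubled → Match.
flint → no doubled letter → No match.
yarn → no doubled letter → No match.
yacht → no doubled letter → No match.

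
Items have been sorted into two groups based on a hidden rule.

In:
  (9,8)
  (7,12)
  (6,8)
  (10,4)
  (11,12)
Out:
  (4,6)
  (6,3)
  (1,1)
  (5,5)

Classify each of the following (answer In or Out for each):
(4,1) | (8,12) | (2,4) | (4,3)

Out, In, Out, Out

The pattern is that an item is 'In' exactly when: sum ≥ 14.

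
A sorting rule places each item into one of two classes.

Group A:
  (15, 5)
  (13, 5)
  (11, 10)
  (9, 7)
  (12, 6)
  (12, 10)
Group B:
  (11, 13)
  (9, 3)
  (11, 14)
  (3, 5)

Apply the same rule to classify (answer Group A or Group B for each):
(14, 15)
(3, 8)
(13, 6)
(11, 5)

The simplest hypothesis consistent with all the labels is: first > second AND sum ≥ 16.
(14, 15): Group B (14 < 15, 14+15 = 29). (3, 8): Group B (3 < 8, 3+8 = 11). (13, 6): Group A (13 > 6, 13+6 = 19). (11, 5): Group A (11 > 5, 11+5 = 16).

Group B, Group B, Group A, Group A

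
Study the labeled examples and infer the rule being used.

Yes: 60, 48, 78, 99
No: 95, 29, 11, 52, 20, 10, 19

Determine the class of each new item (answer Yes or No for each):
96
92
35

Yes, No, No

Every 'Yes' example satisfies: multiple of 3. None of the 'No' examples do.
Yes: 96, since 96 = 3·32.
No: 92, since 92 = 3·30 + 2.
No: 35, since 35 = 3·11 + 2.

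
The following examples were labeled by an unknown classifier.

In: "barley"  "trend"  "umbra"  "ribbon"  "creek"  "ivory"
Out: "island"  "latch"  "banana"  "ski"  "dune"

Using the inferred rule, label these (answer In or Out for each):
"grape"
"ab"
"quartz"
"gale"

A rule that fits every label: contains 'r' — true of each 'In' example, false of each 'Out' one.
"grape" — has 'r', hence In.
"ab" — no 'r', hence Out.
"quartz" — has 'r', hence In.
"gale" — no 'r', hence Out.

In, Out, In, Out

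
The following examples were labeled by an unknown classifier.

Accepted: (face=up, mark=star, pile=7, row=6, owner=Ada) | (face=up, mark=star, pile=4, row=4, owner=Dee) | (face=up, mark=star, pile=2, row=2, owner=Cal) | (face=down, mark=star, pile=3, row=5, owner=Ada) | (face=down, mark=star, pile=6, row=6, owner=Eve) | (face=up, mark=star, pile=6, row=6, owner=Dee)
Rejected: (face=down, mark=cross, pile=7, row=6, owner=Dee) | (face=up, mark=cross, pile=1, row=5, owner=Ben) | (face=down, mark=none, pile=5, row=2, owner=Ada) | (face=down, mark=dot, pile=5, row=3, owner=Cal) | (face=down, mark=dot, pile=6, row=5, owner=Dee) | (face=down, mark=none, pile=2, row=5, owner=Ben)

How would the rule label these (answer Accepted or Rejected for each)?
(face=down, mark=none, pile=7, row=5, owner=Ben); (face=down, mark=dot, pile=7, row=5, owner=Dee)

Rejected, Rejected

Every 'Accepted' example satisfies: mark is star. None of the 'Rejected' examples do.
(face=down, mark=none, pile=7, row=5, owner=Ben): Rejected (mark is none).
(face=down, mark=dot, pile=7, row=5, owner=Dee): Rejected (mark is dot).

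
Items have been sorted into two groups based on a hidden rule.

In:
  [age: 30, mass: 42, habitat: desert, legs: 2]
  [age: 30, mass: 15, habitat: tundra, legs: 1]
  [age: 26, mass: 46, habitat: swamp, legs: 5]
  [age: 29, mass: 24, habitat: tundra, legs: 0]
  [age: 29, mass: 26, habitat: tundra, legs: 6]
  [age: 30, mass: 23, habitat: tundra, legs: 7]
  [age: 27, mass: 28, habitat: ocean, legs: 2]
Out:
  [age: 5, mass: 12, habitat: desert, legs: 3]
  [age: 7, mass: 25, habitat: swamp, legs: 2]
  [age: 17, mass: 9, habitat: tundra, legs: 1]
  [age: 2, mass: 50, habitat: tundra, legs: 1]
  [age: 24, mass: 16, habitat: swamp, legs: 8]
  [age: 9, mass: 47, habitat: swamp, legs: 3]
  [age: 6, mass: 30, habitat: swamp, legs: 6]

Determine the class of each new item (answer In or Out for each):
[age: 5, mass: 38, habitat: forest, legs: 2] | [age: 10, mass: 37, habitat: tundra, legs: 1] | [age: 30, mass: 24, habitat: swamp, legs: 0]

Out, Out, In

'In' ⟺ age ≥ 26.
[age: 5, mass: 38, habitat: forest, legs: 2]: age = 5, fails this test → Out.
[age: 10, mass: 37, habitat: tundra, legs: 1]: age = 10, fails this test → Out.
[age: 30, mass: 24, habitat: swamp, legs: 0]: age = 30, fits → In.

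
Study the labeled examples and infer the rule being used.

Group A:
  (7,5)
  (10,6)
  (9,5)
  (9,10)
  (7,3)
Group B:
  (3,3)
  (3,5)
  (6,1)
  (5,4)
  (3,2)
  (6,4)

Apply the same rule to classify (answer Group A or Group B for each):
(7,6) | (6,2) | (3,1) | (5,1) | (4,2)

One predicate separates the groups cleanly: first ≥ 7.

Group A, Group B, Group B, Group B, Group B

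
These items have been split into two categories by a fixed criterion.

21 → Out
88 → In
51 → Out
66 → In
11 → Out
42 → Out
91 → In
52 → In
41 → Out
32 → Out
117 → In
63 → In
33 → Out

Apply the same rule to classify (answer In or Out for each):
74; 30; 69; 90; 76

One predicate separates the groups cleanly: at least 52.
74: In (74 ≥ 52). 30: Out (30 < 52). 69: In (69 ≥ 52). 90: In (90 ≥ 52). 76: In (76 ≥ 52).

In, Out, In, In, In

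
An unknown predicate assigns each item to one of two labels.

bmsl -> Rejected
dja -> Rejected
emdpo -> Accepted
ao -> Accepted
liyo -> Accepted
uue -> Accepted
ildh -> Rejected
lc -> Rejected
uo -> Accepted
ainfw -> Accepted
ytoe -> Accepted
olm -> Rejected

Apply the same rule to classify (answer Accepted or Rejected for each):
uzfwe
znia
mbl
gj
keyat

The distinguishing property — has ≥ 2 vowels — holds for all the 'Accepted' cases and none of the 'Rejected' cases.

Accepted, Accepted, Rejected, Rejected, Accepted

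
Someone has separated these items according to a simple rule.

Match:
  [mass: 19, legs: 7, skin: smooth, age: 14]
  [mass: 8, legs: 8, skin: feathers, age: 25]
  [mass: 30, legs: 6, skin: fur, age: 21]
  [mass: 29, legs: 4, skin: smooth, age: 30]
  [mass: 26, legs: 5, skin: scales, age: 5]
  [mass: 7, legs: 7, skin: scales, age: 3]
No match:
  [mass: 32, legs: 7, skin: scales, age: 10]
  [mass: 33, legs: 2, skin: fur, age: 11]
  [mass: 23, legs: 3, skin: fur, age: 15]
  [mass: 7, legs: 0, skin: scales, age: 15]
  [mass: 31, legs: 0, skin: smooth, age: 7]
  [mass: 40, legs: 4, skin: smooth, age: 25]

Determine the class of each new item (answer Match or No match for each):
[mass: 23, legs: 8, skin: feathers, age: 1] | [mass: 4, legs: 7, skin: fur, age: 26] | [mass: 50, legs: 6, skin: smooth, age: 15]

Match, Match, No match

The classifier is using: legs ≥ 4 AND mass ≤ 30.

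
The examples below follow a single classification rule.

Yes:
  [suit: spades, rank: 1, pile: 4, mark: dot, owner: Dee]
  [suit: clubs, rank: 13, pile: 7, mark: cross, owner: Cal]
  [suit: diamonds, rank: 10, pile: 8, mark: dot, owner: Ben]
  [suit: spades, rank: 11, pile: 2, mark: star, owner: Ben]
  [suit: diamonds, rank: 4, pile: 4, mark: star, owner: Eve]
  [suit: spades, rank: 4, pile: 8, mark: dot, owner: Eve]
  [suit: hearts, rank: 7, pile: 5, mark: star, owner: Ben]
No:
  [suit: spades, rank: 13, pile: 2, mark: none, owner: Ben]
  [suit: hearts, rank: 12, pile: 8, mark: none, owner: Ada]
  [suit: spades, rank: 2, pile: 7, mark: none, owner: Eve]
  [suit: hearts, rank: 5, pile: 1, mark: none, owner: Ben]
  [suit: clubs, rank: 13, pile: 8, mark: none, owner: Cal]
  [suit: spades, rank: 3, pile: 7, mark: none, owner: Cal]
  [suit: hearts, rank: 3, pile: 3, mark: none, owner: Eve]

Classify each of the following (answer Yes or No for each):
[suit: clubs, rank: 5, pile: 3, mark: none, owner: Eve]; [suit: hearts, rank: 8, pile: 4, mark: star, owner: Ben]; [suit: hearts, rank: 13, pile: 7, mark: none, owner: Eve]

Checking candidate rules against both groups, what survives is: mark is not none.

No, Yes, No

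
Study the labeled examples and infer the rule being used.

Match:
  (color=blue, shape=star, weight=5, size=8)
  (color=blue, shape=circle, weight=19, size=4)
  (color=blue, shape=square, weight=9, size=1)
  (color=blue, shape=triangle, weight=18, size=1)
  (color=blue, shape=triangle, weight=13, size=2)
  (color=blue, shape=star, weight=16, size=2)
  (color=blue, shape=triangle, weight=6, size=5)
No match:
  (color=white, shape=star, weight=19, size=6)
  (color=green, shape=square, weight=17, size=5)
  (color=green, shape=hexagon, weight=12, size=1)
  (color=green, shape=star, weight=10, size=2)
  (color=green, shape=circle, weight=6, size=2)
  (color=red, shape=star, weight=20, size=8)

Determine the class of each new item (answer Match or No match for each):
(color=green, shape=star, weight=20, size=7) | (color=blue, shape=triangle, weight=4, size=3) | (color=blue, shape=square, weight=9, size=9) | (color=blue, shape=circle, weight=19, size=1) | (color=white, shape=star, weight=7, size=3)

Looking at the examples, the only property every 'Match' case has and every 'No match' case lacks is: color is blue.

No match, Match, Match, Match, No match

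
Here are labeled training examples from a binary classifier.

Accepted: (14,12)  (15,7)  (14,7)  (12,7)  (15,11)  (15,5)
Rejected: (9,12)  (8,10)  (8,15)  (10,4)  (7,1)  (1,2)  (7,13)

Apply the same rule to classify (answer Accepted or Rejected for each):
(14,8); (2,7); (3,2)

'Accepted' ⟺ first ≥ 11.

Accepted, Rejected, Rejected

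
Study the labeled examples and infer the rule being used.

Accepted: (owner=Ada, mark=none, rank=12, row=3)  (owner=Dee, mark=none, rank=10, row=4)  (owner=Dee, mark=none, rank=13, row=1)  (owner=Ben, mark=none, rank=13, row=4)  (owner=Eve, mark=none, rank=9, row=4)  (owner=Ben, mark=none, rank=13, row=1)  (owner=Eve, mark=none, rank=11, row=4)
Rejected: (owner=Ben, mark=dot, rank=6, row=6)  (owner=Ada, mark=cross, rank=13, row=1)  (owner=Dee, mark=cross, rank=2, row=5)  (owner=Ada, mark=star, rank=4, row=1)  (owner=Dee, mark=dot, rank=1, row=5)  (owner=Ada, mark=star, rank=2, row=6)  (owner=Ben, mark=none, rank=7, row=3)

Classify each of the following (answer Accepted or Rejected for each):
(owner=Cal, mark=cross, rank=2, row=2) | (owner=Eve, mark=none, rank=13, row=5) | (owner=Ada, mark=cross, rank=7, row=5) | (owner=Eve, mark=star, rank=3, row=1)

Rejected, Accepted, Rejected, Rejected

The rule appears to be: mark is none AND rank ≥ 9.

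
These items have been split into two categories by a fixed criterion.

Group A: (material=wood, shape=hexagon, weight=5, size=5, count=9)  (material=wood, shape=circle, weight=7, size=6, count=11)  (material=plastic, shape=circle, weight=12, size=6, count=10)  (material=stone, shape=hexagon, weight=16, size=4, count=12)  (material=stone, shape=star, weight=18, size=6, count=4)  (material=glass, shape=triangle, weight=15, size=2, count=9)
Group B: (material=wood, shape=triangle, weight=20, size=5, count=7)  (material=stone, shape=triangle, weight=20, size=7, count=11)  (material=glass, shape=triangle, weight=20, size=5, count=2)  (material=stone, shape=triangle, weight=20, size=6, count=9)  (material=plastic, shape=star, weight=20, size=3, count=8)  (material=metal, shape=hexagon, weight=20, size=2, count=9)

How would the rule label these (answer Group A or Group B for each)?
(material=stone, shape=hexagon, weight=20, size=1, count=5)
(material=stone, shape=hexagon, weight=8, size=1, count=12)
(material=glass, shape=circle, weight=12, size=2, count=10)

'Group A' ⟺ weight ≤ 18.

Group B, Group A, Group A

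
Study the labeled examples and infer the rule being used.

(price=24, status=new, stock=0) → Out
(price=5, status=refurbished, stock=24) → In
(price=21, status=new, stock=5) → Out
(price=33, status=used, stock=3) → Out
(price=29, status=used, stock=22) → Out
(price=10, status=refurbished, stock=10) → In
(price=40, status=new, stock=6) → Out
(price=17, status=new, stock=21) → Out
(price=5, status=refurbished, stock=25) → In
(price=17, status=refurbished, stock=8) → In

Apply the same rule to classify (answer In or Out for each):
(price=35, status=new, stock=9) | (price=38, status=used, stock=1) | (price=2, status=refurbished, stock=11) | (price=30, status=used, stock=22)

Out, Out, In, Out

The pattern is that an item is 'In' exactly when: status is refurbished.
(price=35, status=new, stock=9): status is new — doesn't qualify, so Out. (price=38, status=used, stock=1): status is used — doesn't qualify, so Out. (price=2, status=refurbished, stock=11): status is refurbished — passes, so In. (price=30, status=used, stock=22): status is used — doesn't qualify, so Out.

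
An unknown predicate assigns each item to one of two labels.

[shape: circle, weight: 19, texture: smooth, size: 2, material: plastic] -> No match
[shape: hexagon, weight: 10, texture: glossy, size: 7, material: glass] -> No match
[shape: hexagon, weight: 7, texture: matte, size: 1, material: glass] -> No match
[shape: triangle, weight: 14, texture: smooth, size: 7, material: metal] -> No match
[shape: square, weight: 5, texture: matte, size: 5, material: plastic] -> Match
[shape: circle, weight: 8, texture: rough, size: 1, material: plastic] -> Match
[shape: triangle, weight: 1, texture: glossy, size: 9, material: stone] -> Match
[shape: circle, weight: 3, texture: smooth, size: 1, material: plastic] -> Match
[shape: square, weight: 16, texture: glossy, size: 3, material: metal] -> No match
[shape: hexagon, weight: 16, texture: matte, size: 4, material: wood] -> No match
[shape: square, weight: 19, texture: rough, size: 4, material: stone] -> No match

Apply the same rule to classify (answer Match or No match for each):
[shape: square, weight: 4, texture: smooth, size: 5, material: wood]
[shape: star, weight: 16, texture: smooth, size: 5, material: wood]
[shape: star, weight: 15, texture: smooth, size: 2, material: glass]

The classifier is using: weight ≤ 5 OR weight = 8.
[shape: square, weight: 4, texture: smooth, size: 5, material: wood] → weight = 4 → Match.
[shape: star, weight: 16, texture: smooth, size: 5, material: wood] → weight = 16 → No match.
[shape: star, weight: 15, texture: smooth, size: 2, material: glass] → weight = 15 → No match.

Match, No match, No match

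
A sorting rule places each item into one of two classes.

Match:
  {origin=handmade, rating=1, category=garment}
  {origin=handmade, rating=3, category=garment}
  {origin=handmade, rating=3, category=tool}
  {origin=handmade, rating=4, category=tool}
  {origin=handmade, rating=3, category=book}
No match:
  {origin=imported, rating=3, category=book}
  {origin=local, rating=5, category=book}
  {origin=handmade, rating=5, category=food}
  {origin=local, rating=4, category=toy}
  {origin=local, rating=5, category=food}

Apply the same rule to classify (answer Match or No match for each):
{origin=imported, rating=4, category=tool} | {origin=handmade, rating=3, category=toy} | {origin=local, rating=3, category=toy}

All 'Match' examples share one property — origin is handmade AND rating ≤ 4 — and every 'No match' example lacks it.

No match, Match, No match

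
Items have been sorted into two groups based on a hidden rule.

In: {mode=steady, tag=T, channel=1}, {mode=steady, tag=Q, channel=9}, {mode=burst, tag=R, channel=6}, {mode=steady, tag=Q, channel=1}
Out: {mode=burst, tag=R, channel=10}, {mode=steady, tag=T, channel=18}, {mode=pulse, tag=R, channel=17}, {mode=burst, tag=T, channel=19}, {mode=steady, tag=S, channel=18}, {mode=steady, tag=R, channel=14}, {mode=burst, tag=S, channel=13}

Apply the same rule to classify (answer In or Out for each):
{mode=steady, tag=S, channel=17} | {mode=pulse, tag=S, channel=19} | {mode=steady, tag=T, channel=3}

The distinguishing property — channel ≤ 9 — holds for all the 'In' cases and none of the 'Out' cases.
Out: {mode=steady, tag=S, channel=17}, since channel = 17.
Out: {mode=pulse, tag=S, channel=19}, since channel = 19.
In: {mode=steady, tag=T, channel=3}, since channel = 3.

Out, Out, In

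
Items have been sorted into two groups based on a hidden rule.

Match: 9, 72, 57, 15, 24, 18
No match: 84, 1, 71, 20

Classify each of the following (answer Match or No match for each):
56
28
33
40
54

The rule appears to be: multiple of 3 AND at most 72.

No match, No match, Match, No match, Match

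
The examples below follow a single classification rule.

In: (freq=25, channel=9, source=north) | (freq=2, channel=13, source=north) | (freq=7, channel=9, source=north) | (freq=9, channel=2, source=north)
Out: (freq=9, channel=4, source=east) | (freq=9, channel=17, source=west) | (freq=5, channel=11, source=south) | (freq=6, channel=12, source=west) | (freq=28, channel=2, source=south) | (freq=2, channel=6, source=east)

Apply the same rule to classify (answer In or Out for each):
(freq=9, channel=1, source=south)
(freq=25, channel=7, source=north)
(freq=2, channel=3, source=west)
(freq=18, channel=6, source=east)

The rule appears to be: source is north.

Out, In, Out, Out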